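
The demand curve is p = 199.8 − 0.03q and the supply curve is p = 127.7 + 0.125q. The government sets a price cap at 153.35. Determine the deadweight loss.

5237.44

Competitive equilibrium: 199.8 − 0.03q = 127.7 + 0.125q → q* = 465.1613, p* = 185.8452.
At the ceiling p = 153.35, quantity supplied = (153.35 − 127.7)/0.125 = 205.2.
Willingness to pay at q' = 205.2: 199.8 − 0.03·205.2 = 193.644.
Δq = 465.1613 − 205.2 = 259.9613; wedge = 193.644 − 153.35 = 40.294.
The triangle = ½ × 259.9613 × 40.294 = 5237.44.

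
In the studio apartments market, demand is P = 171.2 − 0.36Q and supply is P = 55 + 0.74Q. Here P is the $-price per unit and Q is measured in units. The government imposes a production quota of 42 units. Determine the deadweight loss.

Competitive equilibrium: 171.2 − 0.36Q = 55 + 0.74Q → Q* = 105.6364, P* = 133.1709.
At Q = 42: demand price = 171.2 − 0.36·42 = 156.08; supply price = 55 + 0.74·42 = 86.08.
ΔQ = 105.6364 − 42 = 63.6364; wedge = 156.08 − 86.08 = 70.
Welfare loss = ½ × 63.6364 × 70 = $2227.27.

$2227.27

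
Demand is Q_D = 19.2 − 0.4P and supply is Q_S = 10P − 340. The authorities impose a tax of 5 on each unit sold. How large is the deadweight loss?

In inverse form: demand P = 48 − 2.5Q, supply P = 34 + 0.1Q.
Competitive equilibrium: 48 − 2.5Q = 34 + 0.1Q → Q* = 5.3846, P* = 34.5385.
With the tax, the buyer price exceeds the seller price by 5: (48 − 2.5Q) − (34 + 0.1Q) = 5 → Q' = 3.4615.
ΔQ = 5.3846 − 3.4615 = 1.9231; the wedge equals the tax, 5.
Welfare loss = ½ × 1.9231 × 5 = 4.81.

4.81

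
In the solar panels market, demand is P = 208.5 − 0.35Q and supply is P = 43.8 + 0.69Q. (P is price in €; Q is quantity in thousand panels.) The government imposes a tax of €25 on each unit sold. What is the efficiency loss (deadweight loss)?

€300.48 thousand

Competitive equilibrium: 208.5 − 0.35Q = 43.8 + 0.69Q → Q* = 158.3654, P* = 153.0721.
With the tax, the buyer price exceeds the seller price by 25: (208.5 − 0.35Q) − (43.8 + 0.69Q) = 25 → Q' = 134.3269.
ΔQ = 158.3654 − 134.3269 = 24.0385; the wedge equals the tax, 25.
Welfare loss = ½ × 24.0385 × 25 = €300.48 thousand.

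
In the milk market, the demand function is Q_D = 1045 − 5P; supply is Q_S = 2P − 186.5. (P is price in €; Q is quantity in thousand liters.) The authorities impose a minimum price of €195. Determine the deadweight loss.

€3182.54 thousand

In inverse form: demand P = 209 − 0.2Q, supply P = 93.25 + 0.5Q.
Competitive equilibrium: 209 − 0.2Q = 93.25 + 0.5Q → Q* = 165.3571, P* = 175.9286.
At the floor P = 195, quantity demanded = (209 − 195)/0.2 = 70.
Sellers' marginal cost at Q' = 70: 93.25 + 0.5·70 = 128.25.
ΔQ = 165.3571 − 70 = 95.3571; wedge = 195 − 128.25 = 66.75.
The triangle = ½ × 95.3571 × 66.75 = €3182.54 thousand.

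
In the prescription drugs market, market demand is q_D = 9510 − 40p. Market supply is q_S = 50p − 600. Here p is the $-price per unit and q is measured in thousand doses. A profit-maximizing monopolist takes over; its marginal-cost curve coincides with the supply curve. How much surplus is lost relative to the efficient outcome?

In inverse form: demand p = 237.75 − 0.025q, supply p = 12 + 0.02q.
Competitive equilibrium: 237.75 − 0.025q = 12 + 0.02q → q* = 5016.6667, p* = 112.3333.
Marginal revenue: MR = 237.75 − 0.05q. Set MR = MC: 237.75 − 0.05q = 12 + 0.02q → q_m = 3225.
Price p_m = 237.75 − 0.025·3225 = 157.125; MC(q_m) = 12 + 0.02·3225 = 76.5.
Competitive q* = 5016.6667, so Δq = 1791.6667; wedge = 157.125 − 76.5 = 80.625.
Welfare loss = ½ × 1791.6667 × 80.625 = $72226.56 thousand.

$72226.56 thousand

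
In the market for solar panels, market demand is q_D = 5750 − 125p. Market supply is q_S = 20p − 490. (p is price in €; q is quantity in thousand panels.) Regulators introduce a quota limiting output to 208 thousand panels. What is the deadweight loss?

In inverse form: demand p = 46 − 0.008q, supply p = 24.5 + 0.05q.
Competitive equilibrium: 46 − 0.008q = 24.5 + 0.05q → q* = 370.6897, p* = 43.0345.
At q = 208: demand price = 46 − 0.008·208 = 44.336; supply price = 24.5 + 0.05·208 = 34.9.
Δq = 370.6897 − 208 = 162.6897; wedge = 44.336 − 34.9 = 9.436.
DWL = ½ × 162.6897 × 9.436 = €767.57 thousand.

€767.57 thousand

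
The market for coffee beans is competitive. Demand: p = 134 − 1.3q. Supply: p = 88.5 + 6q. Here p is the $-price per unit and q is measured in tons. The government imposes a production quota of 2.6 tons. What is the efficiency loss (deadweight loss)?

Competitive equilibrium: 134 − 1.3q = 88.5 + 6q → q* = 6.2329, p* = 125.8973.
At q = 2.6: demand price = 134 − 1.3·2.6 = 130.62; supply price = 88.5 + 6·2.6 = 104.1.
Δq = 6.2329 − 2.6 = 3.6329; wedge = 130.62 − 104.1 = 26.52.
The triangle = ½ × 3.6329 × 26.52 = $48.17.

$48.17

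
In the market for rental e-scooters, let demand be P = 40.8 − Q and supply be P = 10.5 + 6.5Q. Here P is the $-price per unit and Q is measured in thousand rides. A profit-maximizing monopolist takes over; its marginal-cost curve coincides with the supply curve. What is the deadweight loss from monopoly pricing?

$0.85 thousand

Competitive equilibrium: 40.8 − Q = 10.5 + 6.5Q → Q* = 4.04, P* = 36.76.
Marginal revenue: MR = 40.8 − 2Q. Set MR = MC: 40.8 − 2Q = 10.5 + 6.5Q → Q_m = 3.5647.
Price P_m = 40.8 − 1·3.5647 = 37.2353; MC(Q_m) = 10.5 + 6.5·3.5647 = 33.6706.
Competitive Q* = 4.04, so ΔQ = 0.4753; wedge = 37.2353 − 33.6706 = 3.5647.
Deadweight loss = ½ × 0.4753 × 3.5647 = $0.85 thousand.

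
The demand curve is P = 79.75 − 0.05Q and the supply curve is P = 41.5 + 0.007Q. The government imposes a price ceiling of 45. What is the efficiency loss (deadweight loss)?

833.88

Competitive equilibrium: 79.75 − 0.05Q = 41.5 + 0.007Q → Q* = 671.0526, P* = 46.1974.
At the ceiling P = 45, quantity supplied = (45 − 41.5)/0.007 = 500.
Willingness to pay at Q' = 500: 79.75 − 0.05·500 = 54.75.
ΔQ = 671.0526 − 500 = 171.0526; wedge = 54.75 − 45 = 9.75.
DWL = ½ × 171.0526 × 9.75 = 833.88.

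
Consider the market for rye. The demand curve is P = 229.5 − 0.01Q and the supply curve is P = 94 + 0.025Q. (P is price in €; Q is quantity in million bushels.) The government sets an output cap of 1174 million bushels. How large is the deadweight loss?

Competitive equilibrium: 229.5 − 0.01Q = 94 + 0.025Q → Q* = 3871.4286, P* = 190.7857.
At Q = 1174: demand price = 229.5 − 0.01·1174 = 217.76; supply price = 94 + 0.025·1174 = 123.35.
ΔQ = 3871.4286 − 1174 = 2697.4286; wedge = 217.76 − 123.35 = 94.41.
Welfare loss = ½ × 2697.4286 × 94.41 = €127332.12 million.

€127332.12 million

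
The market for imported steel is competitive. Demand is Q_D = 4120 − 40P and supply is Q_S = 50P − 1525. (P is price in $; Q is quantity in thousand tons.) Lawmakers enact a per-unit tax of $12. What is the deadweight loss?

In inverse form: demand P = 103 − 0.025Q, supply P = 30.5 + 0.02Q.
Competitive equilibrium: 103 − 0.025Q = 30.5 + 0.02Q → Q* = 1611.1111, P* = 62.7222.
With the tax, the buyer price exceeds the seller price by 12: (103 − 0.025Q) − (30.5 + 0.02Q) = 12 → Q' = 1344.4444.
ΔQ = 1611.1111 − 1344.4444 = 266.6667; the wedge equals the tax, 12.
Welfare loss = ½ × 266.6667 × 12 = $1600 thousand.

$1600 thousand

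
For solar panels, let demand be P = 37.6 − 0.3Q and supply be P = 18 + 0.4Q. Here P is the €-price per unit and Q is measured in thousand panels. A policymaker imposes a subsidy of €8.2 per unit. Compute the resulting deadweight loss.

Competitive equilibrium: 37.6 − 0.3Q = 18 + 0.4Q → Q* = 28, P* = 29.2.
The subsidy lowers effective supply by 8.2: P = 9.8 + 0.4Q.
New quantity: 37.6 − 0.3Q = 9.8 + 0.4Q → Q' = 39.7143.
Overproduction ΔQ = 39.7143 − 28 = 11.7143; wedge = subsidy = 8.2.
DWL = ½ × 11.7143 × 8.2 = €48.03 thousand.

€48.03 thousand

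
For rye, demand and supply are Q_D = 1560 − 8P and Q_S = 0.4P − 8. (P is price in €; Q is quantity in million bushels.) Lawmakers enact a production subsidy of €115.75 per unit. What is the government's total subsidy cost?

€12820.69 million

In inverse form: demand P = 195 − 0.125Q, supply P = 20 + 2.5Q.
Competitive equilibrium: 195 − 0.125Q = 20 + 2.5Q → Q* = 66.6667, P* = 186.6667.
The subsidy lowers effective supply by 115.75: P = 2.5Q − 95.75.
New quantity: 195 − 0.125Q = 2.5Q − 95.75 → Q' = 110.7619.
Total subsidy cost = 115.75 × 110.7619 = €12820.69 million.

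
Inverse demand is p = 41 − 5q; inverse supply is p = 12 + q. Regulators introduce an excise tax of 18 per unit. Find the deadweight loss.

Competitive equilibrium: 41 − 5q = 12 + q → q* = 4.8333, p* = 16.8333.
With the tax, the buyer price exceeds the seller price by 18: (41 − 5q) − (12 + q) = 18 → q' = 1.8333.
Δq = 4.8333 − 1.8333 = 3; the wedge equals the tax, 18.
Deadweight loss = ½ × 3 × 18 = 27.

27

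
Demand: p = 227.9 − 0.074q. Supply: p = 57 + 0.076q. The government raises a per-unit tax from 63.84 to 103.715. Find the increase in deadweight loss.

Competitive equilibrium: 227.9 − 0.074q = 57 + 0.076q → q* = 1139.3333, p* = 143.5893.
For a per-unit tax t: Δq = t/0.15, so DWL = ½·t·(t/0.15) = t²/0.3.
At t = 63.84: DWL = 13585.152. At t = 103.715: DWL = 35856.004.
Increase = 35856.004 − 13585.152 = 22270.85.

22270.85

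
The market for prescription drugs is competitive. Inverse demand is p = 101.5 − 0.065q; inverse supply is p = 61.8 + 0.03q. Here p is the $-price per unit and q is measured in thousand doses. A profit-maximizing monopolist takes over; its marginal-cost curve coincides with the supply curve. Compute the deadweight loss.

$1369.03 thousand

Competitive equilibrium: 101.5 − 0.065q = 61.8 + 0.03q → q* = 417.8947, p* = 74.3368.
Marginal revenue: MR = 101.5 − 0.13q. Set MR = MC: 101.5 − 0.13q = 61.8 + 0.03q → q_m = 248.125.
Price p_m = 101.5 − 0.065·248.125 = 85.3719; MC(q_m) = 61.8 + 0.03·248.125 = 69.2438.
Competitive q* = 417.8947, so Δq = 169.7697; wedge = 85.3719 − 69.2438 = 16.1281.
The triangle = ½ × 169.7697 × 16.1281 = $1369.03 thousand.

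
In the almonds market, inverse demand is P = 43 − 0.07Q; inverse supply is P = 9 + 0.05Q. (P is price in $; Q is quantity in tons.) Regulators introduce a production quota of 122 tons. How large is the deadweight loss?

Competitive equilibrium: 43 − 0.07Q = 9 + 0.05Q → Q* = 283.3333, P* = 23.1667.
At Q = 122: demand price = 43 − 0.07·122 = 34.46; supply price = 9 + 0.05·122 = 15.1.
ΔQ = 283.3333 − 122 = 161.3333; wedge = 34.46 − 15.1 = 19.36.
Welfare loss = ½ × 161.3333 × 19.36 = $1561.71.

$1561.71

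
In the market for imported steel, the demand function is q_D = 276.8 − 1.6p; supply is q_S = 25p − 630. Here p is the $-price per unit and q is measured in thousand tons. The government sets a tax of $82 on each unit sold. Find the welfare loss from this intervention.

In inverse form: demand p = 173 − 0.625q, supply p = 25.2 + 0.04q.
Competitive equilibrium: 173 − 0.625q = 25.2 + 0.04q → q* = 222.2556, p* = 34.0902.
With the tax, the buyer price exceeds the seller price by 82: (173 − 0.625q) − (25.2 + 0.04q) = 82 → q' = 98.9474.
Δq = 222.2556 − 98.9474 = 123.3082; the wedge equals the tax, 82.
The triangle = ½ × 123.3082 × 82 = $5055.64 thousand.

$5055.64 thousand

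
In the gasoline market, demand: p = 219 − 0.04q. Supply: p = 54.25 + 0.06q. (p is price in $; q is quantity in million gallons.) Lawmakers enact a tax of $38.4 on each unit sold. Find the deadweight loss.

$7372.80 million

Competitive equilibrium: 219 − 0.04q = 54.25 + 0.06q → q* = 1647.5, p* = 153.1.
With the tax, the buyer price exceeds the seller price by 38.4: (219 − 0.04q) − (54.25 + 0.06q) = 38.4 → q' = 1263.5.
Δq = 1647.5 − 1263.5 = 384; the wedge equals the tax, 38.4.
Welfare loss = ½ × 384 × 38.4 = $7372.80 million.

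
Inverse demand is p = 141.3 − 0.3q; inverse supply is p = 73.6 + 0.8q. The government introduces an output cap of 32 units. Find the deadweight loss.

480.11

Competitive equilibrium: 141.3 − 0.3q = 73.6 + 0.8q → q* = 61.5455, p* = 122.8364.
At q = 32: demand price = 141.3 − 0.3·32 = 131.7; supply price = 73.6 + 0.8·32 = 99.2.
Δq = 61.5455 − 32 = 29.5455; wedge = 131.7 − 99.2 = 32.5.
Welfare loss = ½ × 29.5455 × 32.5 = 480.11.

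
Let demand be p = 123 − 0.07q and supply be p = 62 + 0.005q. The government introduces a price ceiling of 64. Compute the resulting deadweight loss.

6406.67

Competitive equilibrium: 123 − 0.07q = 62 + 0.005q → q* = 813.3333, p* = 66.0667.
At the ceiling p = 64, quantity supplied = (64 − 62)/0.005 = 400.
Willingness to pay at q' = 400: 123 − 0.07·400 = 95.
Δq = 813.3333 − 400 = 413.3333; wedge = 95 − 64 = 31.
DWL = ½ × 413.3333 × 31 = 6406.67.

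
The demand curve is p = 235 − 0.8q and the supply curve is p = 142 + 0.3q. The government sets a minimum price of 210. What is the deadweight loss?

1562.22

Competitive equilibrium: 235 − 0.8q = 142 + 0.3q → q* = 84.5455, p* = 167.3636.
At the floor p = 210, quantity demanded = (235 − 210)/0.8 = 31.25.
Sellers' marginal cost at q' = 31.25: 142 + 0.3·31.25 = 151.375.
Δq = 84.5455 − 31.25 = 53.2955; wedge = 210 − 151.375 = 58.625.
DWL = ½ × 53.2955 × 58.625 = 1562.22.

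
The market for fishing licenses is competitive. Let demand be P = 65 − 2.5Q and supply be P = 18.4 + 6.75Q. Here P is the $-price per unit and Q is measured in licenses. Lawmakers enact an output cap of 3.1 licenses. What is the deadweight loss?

$17.37

Competitive equilibrium: 65 − 2.5Q = 18.4 + 6.75Q → Q* = 5.0378, P* = 52.4054.
At Q = 3.1: demand price = 65 − 2.5·3.1 = 57.25; supply price = 18.4 + 6.75·3.1 = 39.325.
ΔQ = 5.0378 − 3.1 = 1.9378; wedge = 57.25 − 39.325 = 17.925.
The triangle = ½ × 1.9378 × 17.925 = $17.37.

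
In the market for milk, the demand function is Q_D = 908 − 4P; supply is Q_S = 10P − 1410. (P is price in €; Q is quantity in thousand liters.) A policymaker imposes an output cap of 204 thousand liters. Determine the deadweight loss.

€304.51 thousand

In inverse form: demand P = 227 − 0.25Q, supply P = 141 + 0.1Q.
Competitive equilibrium: 227 − 0.25Q = 141 + 0.1Q → Q* = 245.7143, P* = 165.5714.
At Q = 204: demand price = 227 − 0.25·204 = 176; supply price = 141 + 0.1·204 = 161.4.
ΔQ = 245.7143 − 204 = 41.7143; wedge = 176 − 161.4 = 14.6.
DWL = ½ × 41.7143 × 14.6 = €304.51 thousand.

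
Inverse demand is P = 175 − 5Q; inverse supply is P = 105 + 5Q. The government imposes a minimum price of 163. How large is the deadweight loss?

105.80

Competitive equilibrium: 175 − 5Q = 105 + 5Q → Q* = 7, P* = 140.
At the floor P = 163, quantity demanded = (175 − 163)/5 = 2.4.
Sellers' marginal cost at Q' = 2.4: 105 + 5·2.4 = 117.
ΔQ = 7 − 2.4 = 4.6; wedge = 163 − 117 = 46.
The triangle = ½ × 4.6 × 46 = 105.80.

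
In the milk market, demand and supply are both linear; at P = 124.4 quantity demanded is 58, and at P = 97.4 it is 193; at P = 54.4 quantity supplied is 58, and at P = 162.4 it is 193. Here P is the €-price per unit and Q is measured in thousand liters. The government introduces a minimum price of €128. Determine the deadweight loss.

Demand slope = (97.4 − 124.4)/(193 − 58) = −0.2, so P = 136 − 0.2Q.
Supply slope = (162.4 − 54.4)/(193 − 58) = 0.8, so P = 8 + 0.8Q.
Competitive equilibrium: 136 − 0.2Q = 8 + 0.8Q → Q* = 128, P* = 110.4.
At the floor P = 128, quantity demanded = (136 − 128)/0.2 = 40.
Sellers' marginal cost at Q' = 40: 8 + 0.8·40 = 40.
ΔQ = 128 − 40 = 88; wedge = 128 − 40 = 88.
Welfare loss = ½ × 88 × 88 = €3872 thousand.

€3872 thousand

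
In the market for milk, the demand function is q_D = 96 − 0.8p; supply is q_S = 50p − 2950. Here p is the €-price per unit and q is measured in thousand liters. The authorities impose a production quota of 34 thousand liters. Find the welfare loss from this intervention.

€125.02 thousand

In inverse form: demand p = 120 − 1.25q, supply p = 59 + 0.02q.
Competitive equilibrium: 120 − 1.25q = 59 + 0.02q → q* = 48.0315, p* = 59.9606.
At q = 34: demand price = 120 − 1.25·34 = 77.5; supply price = 59 + 0.02·34 = 59.68.
Δq = 48.0315 − 34 = 14.0315; wedge = 77.5 − 59.68 = 17.82.
Welfare loss = ½ × 14.0315 × 17.82 = €125.02 thousand.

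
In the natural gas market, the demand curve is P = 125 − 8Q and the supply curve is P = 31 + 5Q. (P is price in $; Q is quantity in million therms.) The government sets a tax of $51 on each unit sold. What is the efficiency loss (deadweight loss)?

$100.04 million

Competitive equilibrium: 125 − 8Q = 31 + 5Q → Q* = 7.2308, P* = 67.1538.
With the tax, the buyer price exceeds the seller price by 51: (125 − 8Q) − (31 + 5Q) = 51 → Q' = 3.3077.
ΔQ = 7.2308 − 3.3077 = 3.9231; the wedge equals the tax, 51.
Deadweight loss = ½ × 3.9231 × 51 = $100.04 million.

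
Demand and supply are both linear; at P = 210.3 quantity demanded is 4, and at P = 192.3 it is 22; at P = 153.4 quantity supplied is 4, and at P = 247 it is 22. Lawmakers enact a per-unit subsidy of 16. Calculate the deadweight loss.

20.65

Demand slope = (192.3 − 210.3)/(22 − 4) = −1, so P = 214.3 − Q.
Supply slope = (247 − 153.4)/(22 − 4) = 5.2, so P = 132.6 + 5.2Q.
Competitive equilibrium: 214.3 − Q = 132.6 + 5.2Q → Q* = 13.1774, P* = 201.1226.
The subsidy lowers effective supply by 16: P = 116.6 + 5.2Q.
New quantity: 214.3 − Q = 116.6 + 5.2Q → Q' = 15.7581.
Overproduction ΔQ = 15.7581 − 13.1774 = 2.5807; wedge = subsidy = 16.
DWL = ½ × 2.5807 × 16 = 20.65.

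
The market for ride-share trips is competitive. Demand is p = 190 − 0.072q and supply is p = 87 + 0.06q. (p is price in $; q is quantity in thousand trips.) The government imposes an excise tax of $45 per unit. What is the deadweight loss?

$7670.45 thousand

Competitive equilibrium: 190 − 0.072q = 87 + 0.06q → q* = 780.303, p* = 133.8182.
With the tax, the buyer price exceeds the seller price by 45: (190 − 0.072q) − (87 + 0.06q) = 45 → q' = 439.3939.
Δq = 780.303 − 439.3939 = 340.9091; the wedge equals the tax, 45.
Deadweight loss = ½ × 340.9091 × 45 = $7670.45 thousand.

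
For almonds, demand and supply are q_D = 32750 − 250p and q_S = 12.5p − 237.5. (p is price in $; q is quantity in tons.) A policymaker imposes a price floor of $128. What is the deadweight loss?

$14291.67

In inverse form: demand p = 131 − 0.004q, supply p = 19 + 0.08q.
Competitive equilibrium: 131 − 0.004q = 19 + 0.08q → q* = 1333.3333, p* = 125.6667.
At the floor p = 128, quantity demanded = (131 − 128)/0.004 = 750.
Sellers' marginal cost at q' = 750: 19 + 0.08·750 = 79.
Δq = 1333.3333 − 750 = 583.3333; wedge = 128 − 79 = 49.
Welfare loss = ½ × 583.3333 × 49 = $14291.67.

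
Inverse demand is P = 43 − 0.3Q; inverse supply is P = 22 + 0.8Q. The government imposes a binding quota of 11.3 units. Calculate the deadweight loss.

33.38

Competitive equilibrium: 43 − 0.3Q = 22 + 0.8Q → Q* = 19.0909, P* = 37.2727.
At Q = 11.3: demand price = 43 − 0.3·11.3 = 39.61; supply price = 22 + 0.8·11.3 = 31.04.
ΔQ = 19.0909 − 11.3 = 7.7909; wedge = 39.61 − 31.04 = 8.57.
The triangle = ½ × 7.7909 × 8.57 = 33.38.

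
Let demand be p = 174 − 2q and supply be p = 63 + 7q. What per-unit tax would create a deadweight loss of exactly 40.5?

Competitive equilibrium: 174 − 2q = 63 + 7q → q* = 12.3333, p* = 149.3333.
A tax t gives Δq = t/9 and wedge t, so DWL = t²/18.
t²/18 = 40.5 → t² = 729 → t = 27.

27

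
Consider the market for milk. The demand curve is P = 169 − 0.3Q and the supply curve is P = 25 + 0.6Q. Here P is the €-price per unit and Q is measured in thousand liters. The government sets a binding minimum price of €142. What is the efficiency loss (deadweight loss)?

Competitive equilibrium: 169 − 0.3Q = 25 + 0.6Q → Q* = 160, P* = 121.
At the floor P = 142, quantity demanded = (169 − 142)/0.3 = 90.
Sellers' marginal cost at Q' = 90: 25 + 0.6·90 = 79.
ΔQ = 160 − 90 = 70; wedge = 142 − 79 = 63.
The triangle = ½ × 70 × 63 = €2205 thousand.

€2205 thousand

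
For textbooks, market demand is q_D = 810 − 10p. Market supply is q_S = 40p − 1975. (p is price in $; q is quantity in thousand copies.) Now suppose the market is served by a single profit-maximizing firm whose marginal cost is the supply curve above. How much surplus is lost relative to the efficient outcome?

In inverse form: demand p = 81 − 0.1q, supply p = 49.375 + 0.025q.
Competitive equilibrium: 81 − 0.1q = 49.375 + 0.025q → q* = 253, p* = 55.7.
Marginal revenue: MR = 81 − 0.2q. Set MR = MC: 81 − 0.2q = 49.375 + 0.025q → q_m = 140.5556.
Price p_m = 81 − 0.1·140.5556 = 66.9444; MC(q_m) = 49.375 + 0.025·140.5556 = 52.8889.
Competitive q* = 253, so Δq = 112.4444; wedge = 66.9444 − 52.8889 = 14.0555.
Welfare loss = ½ × 112.4444 × 14.0555 = $790.23 thousand.

$790.23 thousand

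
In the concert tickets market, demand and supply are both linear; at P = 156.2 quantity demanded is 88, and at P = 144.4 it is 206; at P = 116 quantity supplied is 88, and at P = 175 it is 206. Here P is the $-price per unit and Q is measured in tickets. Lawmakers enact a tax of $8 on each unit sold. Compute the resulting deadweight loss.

$53.33

Demand slope = (144.4 − 156.2)/(206 − 88) = −0.1, so P = 165 − 0.1Q.
Supply slope = (175 − 116)/(206 − 88) = 0.5, so P = 72 + 0.5Q.
Competitive equilibrium: 165 − 0.1Q = 72 + 0.5Q → Q* = 155, P* = 149.5.
With the tax, the buyer price exceeds the seller price by 8: (165 − 0.1Q) − (72 + 0.5Q) = 8 → Q' = 141.6667.
ΔQ = 155 − 141.6667 = 13.3333; the wedge equals the tax, 8.
Deadweight loss = ½ × 13.3333 × 8 = $53.33.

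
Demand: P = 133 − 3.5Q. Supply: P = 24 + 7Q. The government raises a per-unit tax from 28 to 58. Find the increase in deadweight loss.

Competitive equilibrium: 133 − 3.5Q = 24 + 7Q → Q* = 10.381, P* = 96.6667.
For a per-unit tax t: ΔQ = t/10.5, so DWL = ½·t·(t/10.5) = t²/21.
At t = 28: DWL = 37.333. At t = 58: DWL = 160.19.
Increase = 160.19 − 37.333 = 122.86.

122.86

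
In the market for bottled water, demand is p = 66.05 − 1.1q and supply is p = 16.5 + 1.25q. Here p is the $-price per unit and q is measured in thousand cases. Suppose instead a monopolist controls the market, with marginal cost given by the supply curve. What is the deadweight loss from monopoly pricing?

Competitive equilibrium: 66.05 − 1.1q = 16.5 + 1.25q → q* = 21.0851, p* = 42.8564.
Marginal revenue: MR = 66.05 − 2.2q. Set MR = MC: 66.05 − 2.2q = 16.5 + 1.25q → q_m = 14.3623.
Price p_m = 66.05 − 1.1·14.3623 = 50.2515; MC(q_m) = 16.5 + 1.25·14.3623 = 34.4529.
Competitive q* = 21.0851, so Δq = 6.7228; wedge = 50.2515 − 34.4529 = 15.7986.
The triangle = ½ × 6.7228 × 15.7986 = $53.11 thousand.

$53.11 thousand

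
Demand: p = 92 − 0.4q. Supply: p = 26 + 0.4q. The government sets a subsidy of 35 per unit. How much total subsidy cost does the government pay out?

4418.75

Competitive equilibrium: 92 − 0.4q = 26 + 0.4q → q* = 82.5, p* = 59.
The subsidy lowers effective supply by 35: p = 0.4q − 9.
New quantity: 92 − 0.4q = 0.4q − 9 → q' = 126.25.
Total subsidy cost = 35 × 126.25 = 4418.75.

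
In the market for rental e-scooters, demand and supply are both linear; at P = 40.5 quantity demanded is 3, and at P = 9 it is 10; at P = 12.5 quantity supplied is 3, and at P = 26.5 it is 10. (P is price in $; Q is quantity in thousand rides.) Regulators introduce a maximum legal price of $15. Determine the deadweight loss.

Demand slope = (9 − 40.5)/(10 − 3) = −4.5, so P = 54 − 4.5Q.
Supply slope = (26.5 − 12.5)/(10 − 3) = 2, so P = 6.5 + 2Q.
Competitive equilibrium: 54 − 4.5Q = 6.5 + 2Q → Q* = 7.3077, P* = 21.1154.
At the ceiling P = 15, quantity supplied = (15 − 6.5)/2 = 4.25.
Willingness to pay at Q' = 4.25: 54 − 4.5·4.25 = 34.875.
ΔQ = 7.3077 − 4.25 = 3.0577; wedge = 34.875 − 15 = 19.875.
DWL = ½ × 3.0577 × 19.875 = $30.39 thousand.

$30.39 thousand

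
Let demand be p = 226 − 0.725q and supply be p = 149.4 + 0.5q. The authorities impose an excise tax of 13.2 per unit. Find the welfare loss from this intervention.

Competitive equilibrium: 226 − 0.725q = 149.4 + 0.5q → q* = 62.5306, p* = 180.6653.
With the tax, the buyer price exceeds the seller price by 13.2: (226 − 0.725q) − (149.4 + 0.5q) = 13.2 → q' = 51.7551.
Δq = 62.5306 − 51.7551 = 10.7755; the wedge equals the tax, 13.2.
The triangle = ½ × 10.7755 × 13.2 = 71.12.

71.12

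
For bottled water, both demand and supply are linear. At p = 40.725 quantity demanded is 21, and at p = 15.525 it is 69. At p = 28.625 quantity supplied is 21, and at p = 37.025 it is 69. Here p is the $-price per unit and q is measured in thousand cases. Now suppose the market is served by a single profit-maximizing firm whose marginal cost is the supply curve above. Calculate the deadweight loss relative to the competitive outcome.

Demand slope = (15.525 − 40.725)/(69 − 21) = −0.525, so p = 51.75 − 0.525q.
Supply slope = (37.025 − 28.625)/(69 − 21) = 0.175, so p = 24.95 + 0.175q.
Competitive equilibrium: 51.75 − 0.525q = 24.95 + 0.175q → q* = 38.2857, p* = 31.65.
Marginal revenue: MR = 51.75 − 1.05q. Set MR = MC: 51.75 − 1.05q = 24.95 + 0.175q → q_m = 21.8776.
Price p_m = 51.75 − 0.525·21.8776 = 40.2643; MC(q_m) = 24.95 + 0.175·21.8776 = 28.7786.
Competitive q* = 38.2857, so Δq = 16.4081; wedge = 40.2643 − 28.7786 = 11.4857.
DWL = ½ × 16.4081 × 11.4857 = $94.23 thousand.

$94.23 thousand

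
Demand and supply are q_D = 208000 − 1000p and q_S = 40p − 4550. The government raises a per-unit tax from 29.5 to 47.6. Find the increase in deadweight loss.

26836.73

In inverse form: demand p = 208 − 0.001q, supply p = 113.75 + 0.025q.
Competitive equilibrium: 208 − 0.001q = 113.75 + 0.025q → q* = 3625, p* = 204.375.
For a per-unit tax t: Δq = t/0.026, so DWL = ½·t·(t/0.026) = t²/0.052.
At t = 29.5: DWL = 16735.577. At t = 47.6: DWL = 43572.308.
Increase = 43572.308 − 16735.577 = 26836.73.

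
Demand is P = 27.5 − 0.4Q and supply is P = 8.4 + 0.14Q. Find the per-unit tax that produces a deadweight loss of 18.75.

Competitive equilibrium: 27.5 − 0.4Q = 8.4 + 0.14Q → Q* = 35.3704, P* = 13.3519.
A tax t gives ΔQ = t/0.54 and wedge t, so DWL = t²/1.08.
t²/1.08 = 18.75 → t² = 20.25 → t = 4.5.

4.5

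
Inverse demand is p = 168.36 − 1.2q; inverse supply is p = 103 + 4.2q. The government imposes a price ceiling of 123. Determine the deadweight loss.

Competitive equilibrium: 168.36 − 1.2q = 103 + 4.2q → q* = 12.1037, p* = 153.8356.
At the ceiling p = 123, quantity supplied = (123 − 103)/4.2 = 4.7619.
Willingness to pay at q' = 4.7619: 168.36 − 1.2·4.7619 = 162.6457.
Δq = 12.1037 − 4.7619 = 7.3418; wedge = 162.6457 − 123 = 39.6457.
DWL = ½ × 7.3418 × 39.6457 = 145.54.

145.54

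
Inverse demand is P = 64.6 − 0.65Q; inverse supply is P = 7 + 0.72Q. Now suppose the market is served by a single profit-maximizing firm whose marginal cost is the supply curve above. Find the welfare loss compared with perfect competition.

125.38

Competitive equilibrium: 64.6 − 0.65Q = 7 + 0.72Q → Q* = 42.0438, P* = 37.2715.
Marginal revenue: MR = 64.6 − 1.3Q. Set MR = MC: 64.6 − 1.3Q = 7 + 0.72Q → Q_m = 28.5149.
Price P_m = 64.6 − 0.65·28.5149 = 46.0653; MC(Q_m) = 7 + 0.72·28.5149 = 27.5307.
Competitive Q* = 42.0438, so ΔQ = 13.5289; wedge = 46.0653 − 27.5307 = 18.5346.
Welfare loss = ½ × 13.5289 × 18.5346 = 125.38.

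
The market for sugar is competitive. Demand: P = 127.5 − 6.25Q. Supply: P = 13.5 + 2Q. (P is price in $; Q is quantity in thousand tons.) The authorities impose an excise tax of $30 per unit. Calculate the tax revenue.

Competitive equilibrium: 127.5 − 6.25Q = 13.5 + 2Q → Q* = 13.8182, P* = 41.1364.
With the tax, the buyer price exceeds the seller price by 30: (127.5 − 6.25Q) − (13.5 + 2Q) = 30 → Q' = 10.1818.
Tax revenue = 30 × 10.1818 = $305.45 thousand.

$305.45 thousand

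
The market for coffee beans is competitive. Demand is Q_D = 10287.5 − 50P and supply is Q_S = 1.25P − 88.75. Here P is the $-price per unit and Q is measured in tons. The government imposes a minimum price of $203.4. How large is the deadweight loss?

$899.12

In inverse form: demand P = 205.75 − 0.02Q, supply P = 71 + 0.8Q.
Competitive equilibrium: 205.75 − 0.02Q = 71 + 0.8Q → Q* = 164.3293, P* = 202.4634.
At the floor P = 203.4, quantity demanded = (205.75 − 203.4)/0.02 = 117.5.
Sellers' marginal cost at Q' = 117.5: 71 + 0.8·117.5 = 165.
ΔQ = 164.3293 − 117.5 = 46.8293; wedge = 203.4 − 165 = 38.4.
The triangle = ½ × 46.8293 × 38.4 = $899.12.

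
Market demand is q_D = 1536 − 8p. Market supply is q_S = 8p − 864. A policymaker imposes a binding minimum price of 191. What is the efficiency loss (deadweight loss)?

13448

In inverse form: demand p = 192 − 0.125q, supply p = 108 + 0.125q.
Competitive equilibrium: 192 − 0.125q = 108 + 0.125q → q* = 336, p* = 150.
At the floor p = 191, quantity demanded = (192 − 191)/0.125 = 8.
Sellers' marginal cost at q' = 8: 108 + 0.125·8 = 109.
Δq = 336 − 8 = 328; wedge = 191 − 109 = 82.
DWL = ½ × 328 × 82 = 13448.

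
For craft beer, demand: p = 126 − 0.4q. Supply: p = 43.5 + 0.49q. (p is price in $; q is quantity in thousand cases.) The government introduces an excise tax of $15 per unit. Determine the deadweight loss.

$126.40 thousand

Competitive equilibrium: 126 − 0.4q = 43.5 + 0.49q → q* = 92.6966, p* = 88.9213.
With the tax, the buyer price exceeds the seller price by 15: (126 − 0.4q) − (43.5 + 0.49q) = 15 → q' = 75.8427.
Δq = 92.6966 − 75.8427 = 16.8539; the wedge equals the tax, 15.
Deadweight loss = ½ × 16.8539 × 15 = $126.40 thousand.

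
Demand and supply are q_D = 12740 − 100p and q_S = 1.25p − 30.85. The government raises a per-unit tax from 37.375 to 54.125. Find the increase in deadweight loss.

In inverse form: demand p = 127.4 − 0.01q, supply p = 24.68 + 0.8q.
Competitive equilibrium: 127.4 − 0.01q = 24.68 + 0.8q → q* = 126.8148, p* = 126.1319.
For a per-unit tax t: Δq = t/0.81, so DWL = ½·t·(t/0.81) = t²/1.62.
At t = 37.375: DWL = 862.2782. At t = 54.125: DWL = 1808.343.
Increase = 1808.343 − 862.2782 = 946.06.

946.06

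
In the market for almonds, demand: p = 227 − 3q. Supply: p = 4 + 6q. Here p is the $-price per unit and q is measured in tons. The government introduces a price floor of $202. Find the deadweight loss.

Competitive equilibrium: 227 − 3q = 4 + 6q → q* = 24.7778, p* = 152.6667.
At the floor p = 202, quantity demanded = (227 − 202)/3 = 8.3333.
Sellers' marginal cost at q' = 8.3333: 4 + 6·8.3333 = 53.9998.
Δq = 24.7778 − 8.3333 = 16.4445; wedge = 202 − 53.9998 = 148.0002.
DWL = ½ × 16.4445 × 148.0002 = $1216.89.

$1216.89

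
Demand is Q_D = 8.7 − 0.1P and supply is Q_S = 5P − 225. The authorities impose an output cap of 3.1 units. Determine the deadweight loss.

5.28

In inverse form: demand P = 87 − 10Q, supply P = 45 + 0.2Q.
Competitive equilibrium: 87 − 10Q = 45 + 0.2Q → Q* = 4.1176, P* = 45.8235.
At Q = 3.1: demand price = 87 − 10·3.1 = 56; supply price = 45 + 0.2·3.1 = 45.62.
ΔQ = 4.1176 − 3.1 = 1.0176; wedge = 56 − 45.62 = 10.38.
The triangle = ½ × 1.0176 × 10.38 = 5.28.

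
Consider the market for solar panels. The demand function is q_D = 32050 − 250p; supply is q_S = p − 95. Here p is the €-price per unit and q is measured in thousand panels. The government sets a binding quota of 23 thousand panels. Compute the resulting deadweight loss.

€50.88 thousand

In inverse form: demand p = 128.2 − 0.004q, supply p = 95 + q.
Competitive equilibrium: 128.2 − 0.004q = 95 + q → q* = 33.0677, p* = 128.0677.
At q = 23: demand price = 128.2 − 0.004·23 = 128.108; supply price = 95 + 1·23 = 118.
Δq = 33.0677 − 23 = 10.0677; wedge = 128.108 − 118 = 10.108.
Welfare loss = ½ × 10.0677 × 10.108 = €50.88 thousand.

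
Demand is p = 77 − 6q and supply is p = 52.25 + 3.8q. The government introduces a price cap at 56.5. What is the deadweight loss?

9.70

Competitive equilibrium: 77 − 6q = 52.25 + 3.8q → q* = 2.5255, p* = 61.8469.
At the ceiling p = 56.5, quantity supplied = (56.5 − 52.25)/3.8 = 1.1184.
Willingness to pay at q' = 1.1184: 77 − 6·1.1184 = 70.2896.
Δq = 2.5255 − 1.1184 = 1.4071; wedge = 70.2896 − 56.5 = 13.7896.
The triangle = ½ × 1.4071 × 13.7896 = 9.70.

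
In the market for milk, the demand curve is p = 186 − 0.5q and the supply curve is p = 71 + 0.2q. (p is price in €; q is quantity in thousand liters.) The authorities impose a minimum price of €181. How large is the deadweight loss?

Competitive equilibrium: 186 − 0.5q = 71 + 0.2q → q* = 164.2857, p* = 103.8571.
At the floor p = 181, quantity demanded = (186 − 181)/0.5 = 10.
Sellers' marginal cost at q' = 10: 71 + 0.2·10 = 73.
Δq = 164.2857 − 10 = 154.2857; wedge = 181 − 73 = 108.
DWL = ½ × 154.2857 × 108 = €8331.43 thousand.

€8331.43 thousand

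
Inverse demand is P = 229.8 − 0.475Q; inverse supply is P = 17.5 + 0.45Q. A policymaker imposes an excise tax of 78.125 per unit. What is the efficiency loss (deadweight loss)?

3299.20

Competitive equilibrium: 229.8 − 0.475Q = 17.5 + 0.45Q → Q* = 229.5135, P* = 120.7811.
With the tax, the buyer price exceeds the seller price by 78.125: (229.8 − 0.475Q) − (17.5 + 0.45Q) = 78.125 → Q' = 145.0541.
ΔQ = 229.5135 − 145.0541 = 84.4594; the wedge equals the tax, 78.125.
The triangle = ½ × 84.4594 × 78.125 = 3299.20.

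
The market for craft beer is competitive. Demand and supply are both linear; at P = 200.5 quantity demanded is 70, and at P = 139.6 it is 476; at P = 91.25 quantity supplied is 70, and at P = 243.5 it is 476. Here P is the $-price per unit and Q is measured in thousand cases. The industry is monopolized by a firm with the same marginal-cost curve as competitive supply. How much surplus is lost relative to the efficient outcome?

Demand slope = (139.6 − 200.5)/(476 − 70) = −0.15, so P = 211 − 0.15Q.
Supply slope = (243.5 − 91.25)/(476 − 70) = 0.375, so P = 65 + 0.375Q.
Competitive equilibrium: 211 − 0.15Q = 65 + 0.375Q → Q* = 278.0952, P* = 169.2857.
Marginal revenue: MR = 211 − 0.3Q. Set MR = MC: 211 − 0.3Q = 65 + 0.375Q → Q_m = 216.2963.
Price P_m = 211 − 0.15·216.2963 = 178.5556; MC(Q_m) = 65 + 0.375·216.2963 = 146.1111.
Competitive Q* = 278.0952, so ΔQ = 61.7989; wedge = 178.5556 − 146.1111 = 32.4445.
DWL = ½ × 61.7989 × 32.4445 = $1002.52 thousand.

$1002.52 thousand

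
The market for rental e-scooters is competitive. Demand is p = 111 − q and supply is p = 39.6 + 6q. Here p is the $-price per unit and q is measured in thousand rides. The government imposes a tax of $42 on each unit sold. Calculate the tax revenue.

$176.40 thousand

Competitive equilibrium: 111 − q = 39.6 + 6q → q* = 10.2, p* = 100.8.
With the tax, the buyer price exceeds the seller price by 42: (111 − q) − (39.6 + 6q) = 42 → q' = 4.2.
Tax revenue = 42 × 4.2 = $176.40 thousand.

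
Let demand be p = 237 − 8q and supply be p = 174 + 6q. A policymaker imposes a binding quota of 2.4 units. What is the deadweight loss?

30.87

Competitive equilibrium: 237 − 8q = 174 + 6q → q* = 4.5, p* = 201.
At q = 2.4: demand price = 237 − 8·2.4 = 217.8; supply price = 174 + 6·2.4 = 188.4.
Δq = 4.5 − 2.4 = 2.1; wedge = 217.8 − 188.4 = 29.4.
Deadweight loss = ½ × 2.1 × 29.4 = 30.87.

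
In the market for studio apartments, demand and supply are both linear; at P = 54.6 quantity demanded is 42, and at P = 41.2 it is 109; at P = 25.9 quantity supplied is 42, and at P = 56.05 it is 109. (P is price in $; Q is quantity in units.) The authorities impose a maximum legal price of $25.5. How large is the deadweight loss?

$659.38

Demand slope = (41.2 − 54.6)/(109 − 42) = −0.2, so P = 63 − 0.2Q.
Supply slope = (56.05 − 25.9)/(109 − 42) = 0.45, so P = 7 + 0.45Q.
Competitive equilibrium: 63 − 0.2Q = 7 + 0.45Q → Q* = 86.1538, P* = 45.7692.
At the ceiling P = 25.5, quantity supplied = (25.5 − 7)/0.45 = 41.1111.
Willingness to pay at Q' = 41.1111: 63 − 0.2·41.1111 = 54.7778.
ΔQ = 86.1538 − 41.1111 = 45.0427; wedge = 54.7778 − 25.5 = 29.2778.
Welfare loss = ½ × 45.0427 × 29.2778 = $659.38.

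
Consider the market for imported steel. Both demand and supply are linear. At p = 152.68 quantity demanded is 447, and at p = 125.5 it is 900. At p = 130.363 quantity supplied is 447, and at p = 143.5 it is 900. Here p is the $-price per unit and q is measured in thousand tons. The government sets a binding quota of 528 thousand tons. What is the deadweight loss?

Demand slope = (125.5 − 152.68)/(900 − 447) = −0.06, so p = 179.5 − 0.06q.
Supply slope = (143.5 − 130.363)/(900 − 447) = 0.029, so p = 117.4 + 0.029q.
Competitive equilibrium: 179.5 − 0.06q = 117.4 + 0.029q → q* = 697.7528, p* = 137.6348.
At q = 528: demand price = 179.5 − 0.06·528 = 147.82; supply price = 117.4 + 0.029·528 = 132.712.
Δq = 697.7528 − 528 = 169.7528; wedge = 147.82 − 132.712 = 15.108.
Welfare loss = ½ × 169.7528 × 15.108 = $1282.31 thousand.

$1282.31 thousand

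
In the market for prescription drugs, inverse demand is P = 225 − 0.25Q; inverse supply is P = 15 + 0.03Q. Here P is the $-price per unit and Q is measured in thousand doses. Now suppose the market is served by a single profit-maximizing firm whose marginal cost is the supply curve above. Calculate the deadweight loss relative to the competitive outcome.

$17521.80 thousand

Competitive equilibrium: 225 − 0.25Q = 15 + 0.03Q → Q* = 750, P* = 37.5.
Marginal revenue: MR = 225 − 0.5Q. Set MR = MC: 225 − 0.5Q = 15 + 0.03Q → Q_m = 396.2264.
Price P_m = 225 − 0.25·396.2264 = 125.9434; MC(Q_m) = 15 + 0.03·396.2264 = 26.8868.
Competitive Q* = 750, so ΔQ = 353.7736; wedge = 125.9434 − 26.8868 = 99.0566.
DWL = ½ × 353.7736 × 99.0566 = $17521.80 thousand.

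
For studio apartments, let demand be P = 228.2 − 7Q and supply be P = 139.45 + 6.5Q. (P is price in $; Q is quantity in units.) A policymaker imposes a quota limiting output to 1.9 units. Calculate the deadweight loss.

$147.47

Competitive equilibrium: 228.2 − 7Q = 139.45 + 6.5Q → Q* = 6.5741, P* = 182.1815.
At Q = 1.9: demand price = 228.2 − 7·1.9 = 214.9; supply price = 139.45 + 6.5·1.9 = 151.8.
ΔQ = 6.5741 − 1.9 = 4.6741; wedge = 214.9 − 151.8 = 63.1.
Welfare loss = ½ × 4.6741 × 63.1 = $147.47.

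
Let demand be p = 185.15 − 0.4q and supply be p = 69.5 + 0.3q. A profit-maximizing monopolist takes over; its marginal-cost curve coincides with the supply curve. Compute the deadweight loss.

Competitive equilibrium: 185.15 − 0.4q = 69.5 + 0.3q → q* = 165.2143, p* = 119.0643.
Marginal revenue: MR = 185.15 − 0.8q. Set MR = MC: 185.15 − 0.8q = 69.5 + 0.3q → q_m = 105.1364.
Price p_m = 185.15 − 0.4·105.1364 = 143.0954; MC(q_m) = 69.5 + 0.3·105.1364 = 101.0409.
Competitive q* = 165.2143, so Δq = 60.0779; wedge = 143.0954 − 101.0409 = 42.0545.
Deadweight loss = ½ × 60.0779 × 42.0545 = 1263.27.

1263.27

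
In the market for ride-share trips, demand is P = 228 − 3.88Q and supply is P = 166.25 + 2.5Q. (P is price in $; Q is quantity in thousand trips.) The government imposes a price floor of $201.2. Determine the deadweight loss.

Competitive equilibrium: 228 − 3.88Q = 166.25 + 2.5Q → Q* = 9.6787, P* = 190.4467.
At the floor P = 201.2, quantity demanded = (228 − 201.2)/3.88 = 6.9072.
Sellers' marginal cost at Q' = 6.9072: 166.25 + 2.5·6.9072 = 183.518.
ΔQ = 9.6787 − 6.9072 = 2.7715; wedge = 201.2 − 183.518 = 17.682.
DWL = ½ × 2.7715 × 17.682 = $24.50 thousand.

$24.50 thousand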